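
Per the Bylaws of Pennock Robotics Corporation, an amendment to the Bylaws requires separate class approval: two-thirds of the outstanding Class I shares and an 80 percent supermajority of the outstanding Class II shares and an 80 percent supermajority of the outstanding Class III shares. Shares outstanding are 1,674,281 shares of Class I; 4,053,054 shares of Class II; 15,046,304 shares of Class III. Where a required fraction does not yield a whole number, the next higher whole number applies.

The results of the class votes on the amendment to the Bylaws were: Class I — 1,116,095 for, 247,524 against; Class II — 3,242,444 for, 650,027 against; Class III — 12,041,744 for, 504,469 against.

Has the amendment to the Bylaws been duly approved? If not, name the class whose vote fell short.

Class I: 2/3 of 1674281 = 1116187.33, rounded up to 1116188; 1,116,188 required, 1,116,095 in favor — not approved.
Class II: 4/5 of 4053054 = 3242443.20, rounded up to 3242444; 3,242,444 required, 3,242,444 in favor — approved.
Class III: 4/5 of 15046304 = 12037043.20, rounded up to 12037044; 12,037,044 required, 12,041,744 in favor — approved.

Not approved — the Class I shares did not give the required vote.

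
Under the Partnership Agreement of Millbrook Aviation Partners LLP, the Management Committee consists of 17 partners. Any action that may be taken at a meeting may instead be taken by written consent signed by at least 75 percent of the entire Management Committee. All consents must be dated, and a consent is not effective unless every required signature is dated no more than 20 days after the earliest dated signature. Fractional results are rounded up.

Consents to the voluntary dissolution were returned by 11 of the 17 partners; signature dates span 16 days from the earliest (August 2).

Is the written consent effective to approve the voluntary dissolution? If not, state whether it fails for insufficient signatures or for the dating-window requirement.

Not effective — insufficient signatures.

Signatures required: at least 75 percent of 17 — 3/4 of 17 = 12.75, rounded up to 13, so 13 needed; 11 signed. Insufficient.
Dating window: the latest signature is 16 days after the earliest; the limit is 20 days. Within the window.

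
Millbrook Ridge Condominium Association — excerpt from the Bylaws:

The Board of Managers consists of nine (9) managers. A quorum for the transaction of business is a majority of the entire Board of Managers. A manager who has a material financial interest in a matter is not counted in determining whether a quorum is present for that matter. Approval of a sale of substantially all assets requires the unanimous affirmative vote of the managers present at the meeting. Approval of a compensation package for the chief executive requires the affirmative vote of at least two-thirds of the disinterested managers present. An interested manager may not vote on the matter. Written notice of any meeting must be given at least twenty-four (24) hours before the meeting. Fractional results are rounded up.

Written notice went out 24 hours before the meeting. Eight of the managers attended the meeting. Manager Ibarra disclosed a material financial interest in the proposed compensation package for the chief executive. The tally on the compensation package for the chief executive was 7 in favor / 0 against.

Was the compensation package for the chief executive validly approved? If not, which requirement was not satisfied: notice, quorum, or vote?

Valid — all requirements satisfied.

Notice: 24 hours given; 24 required (24 ≥ 24). Satisfied.
Quorum: 8 present, but the 1 interested manager does not count, leaving 7. Quorum is 5. Satisfied.
Vote: the compensation package for the chief executive requires two-thirds of the disinterested managers present (8 − 1 = 7). 2/3 of 7 = 4.67, rounded up to 5, so 5 affirmative votes are needed; 7 voted in favor. Satisfied.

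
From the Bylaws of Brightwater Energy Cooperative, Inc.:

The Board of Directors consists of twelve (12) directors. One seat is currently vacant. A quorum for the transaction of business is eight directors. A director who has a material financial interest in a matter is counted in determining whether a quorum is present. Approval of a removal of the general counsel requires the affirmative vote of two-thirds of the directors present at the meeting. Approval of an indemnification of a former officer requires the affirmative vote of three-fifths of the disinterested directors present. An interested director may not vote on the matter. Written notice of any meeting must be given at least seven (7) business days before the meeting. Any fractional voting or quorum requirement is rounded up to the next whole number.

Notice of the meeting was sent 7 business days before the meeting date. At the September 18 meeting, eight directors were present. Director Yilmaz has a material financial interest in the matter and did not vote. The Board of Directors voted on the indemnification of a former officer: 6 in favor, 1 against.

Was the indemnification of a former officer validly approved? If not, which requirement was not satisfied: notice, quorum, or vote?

Valid — all requirements satisfied.

Notice: 7 business days given; 7 required (7 ≥ 7). Satisfied.
Quorum: 8 present (interested directors count toward quorum); quorum is 8. Satisfied.
Vote: the indemnification of a former officer requires three-fifths of the disinterested directors present (8 − 1 = 7). 3/5 of 7 = 4.20, rounded up to 5, so 5 affirmative votes are needed; 6 voted in favor. Satisfied.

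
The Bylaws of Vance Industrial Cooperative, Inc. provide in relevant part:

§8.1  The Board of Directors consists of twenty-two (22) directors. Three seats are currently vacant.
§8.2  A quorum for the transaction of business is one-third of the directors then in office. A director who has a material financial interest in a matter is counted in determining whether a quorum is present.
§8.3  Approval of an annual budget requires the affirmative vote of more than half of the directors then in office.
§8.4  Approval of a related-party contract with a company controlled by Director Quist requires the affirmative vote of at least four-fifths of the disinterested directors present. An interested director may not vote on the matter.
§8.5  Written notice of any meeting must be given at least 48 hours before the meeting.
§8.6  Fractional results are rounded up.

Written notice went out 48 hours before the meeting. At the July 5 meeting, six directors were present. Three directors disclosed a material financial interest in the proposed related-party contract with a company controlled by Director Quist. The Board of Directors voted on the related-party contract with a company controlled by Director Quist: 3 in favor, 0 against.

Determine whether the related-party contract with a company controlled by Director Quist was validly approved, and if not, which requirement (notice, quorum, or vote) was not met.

Invalid — quorum requirement not satisfied.

Notice: 48 hours given; 48 required (48 ≥ 48). Satisfied.
Quorum: 6 present (interested directors count toward quorum); quorum is 7. Not satisfied.
Vote: the related-party contract with a company controlled by Director Quist requires four-fifths of the disinterested directors present (6 − 3 = 3). 4/5 of 3 = 2.40, rounded up to 3, so 3 affirmative votes are needed; 3 voted in favor. Satisfied. (Moot — without a quorum no business can be validly transacted.)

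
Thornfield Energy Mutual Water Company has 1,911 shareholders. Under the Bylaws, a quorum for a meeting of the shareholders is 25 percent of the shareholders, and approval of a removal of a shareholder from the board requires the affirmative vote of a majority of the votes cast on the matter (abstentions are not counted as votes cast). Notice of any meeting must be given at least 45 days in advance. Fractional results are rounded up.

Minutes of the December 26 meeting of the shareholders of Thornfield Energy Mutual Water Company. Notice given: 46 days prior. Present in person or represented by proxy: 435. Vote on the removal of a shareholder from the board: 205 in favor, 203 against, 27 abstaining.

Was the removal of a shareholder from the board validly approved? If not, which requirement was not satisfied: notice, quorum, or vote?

Invalid — quorum requirement not satisfied.

Notice: 46 days given; 45 required. Satisfied.
Quorum: 25% of 1,911 = 477.75, rounded up to 478; 435 present. Not satisfied.
Vote: requires a majority of the votes cast (435 − 27 abstaining = 408); a majority of 408 is 205, so 205 needed; 205 in favor. Satisfied.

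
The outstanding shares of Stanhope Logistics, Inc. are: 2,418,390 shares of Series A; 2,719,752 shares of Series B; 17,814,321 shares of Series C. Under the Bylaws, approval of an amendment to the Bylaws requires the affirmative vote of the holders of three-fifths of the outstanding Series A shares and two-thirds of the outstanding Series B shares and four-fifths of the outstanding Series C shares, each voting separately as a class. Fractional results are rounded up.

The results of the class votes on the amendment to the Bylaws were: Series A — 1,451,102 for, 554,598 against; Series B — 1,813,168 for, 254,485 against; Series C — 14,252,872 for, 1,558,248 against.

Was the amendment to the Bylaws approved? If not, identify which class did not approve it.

Approved — every class gave the required vote.

Series A: 3/5 of 2418390 = 1451034; 1,451,034 required, 1,451,102 in favor — approved.
Series B: 2/3 of 2719752 = 1813168; 1,813,168 required, 1,813,168 in favor — approved.
Series C: 4/5 of 17814321 = 14251456.80, rounded up to 14251457; 14,251,457 required, 14,252,872 in favor — approved.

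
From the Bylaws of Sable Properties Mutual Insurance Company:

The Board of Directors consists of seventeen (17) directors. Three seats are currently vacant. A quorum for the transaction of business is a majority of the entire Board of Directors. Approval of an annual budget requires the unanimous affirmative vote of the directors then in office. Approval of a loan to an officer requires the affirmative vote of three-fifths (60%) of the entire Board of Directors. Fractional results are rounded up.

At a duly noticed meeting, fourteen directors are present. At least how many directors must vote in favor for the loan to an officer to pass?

11

The loan to an officer requires three-fifths of the entire Board of Directors (17).
3/5 of 17 = 10.20, rounded up to 11.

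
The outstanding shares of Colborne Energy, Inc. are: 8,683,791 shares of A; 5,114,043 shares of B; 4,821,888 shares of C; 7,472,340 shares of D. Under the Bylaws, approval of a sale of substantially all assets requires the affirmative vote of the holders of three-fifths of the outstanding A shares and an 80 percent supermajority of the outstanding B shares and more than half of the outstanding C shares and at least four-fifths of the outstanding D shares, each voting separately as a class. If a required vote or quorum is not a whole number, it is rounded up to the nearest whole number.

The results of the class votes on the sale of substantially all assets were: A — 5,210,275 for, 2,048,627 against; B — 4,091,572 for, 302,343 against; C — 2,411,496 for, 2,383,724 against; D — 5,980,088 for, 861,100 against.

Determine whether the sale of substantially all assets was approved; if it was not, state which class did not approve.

A: 3/5 of 8683791 = 5210274.60, rounded up to 5210275; 5,210,275 required, 5,210,275 in favor — approved.
B: 4/5 of 5114043 = 4091234.40, rounded up to 4091235; 4,091,235 required, 4,091,572 in favor — approved.
C: a majority of 4821888 is 2410945; 2,410,945 required, 2,411,496 in favor — approved.
D: 4/5 of 7472340 = 5977872; 5,977,872 required, 5,980,088 in favor — approved.

Approved — every class gave the required vote.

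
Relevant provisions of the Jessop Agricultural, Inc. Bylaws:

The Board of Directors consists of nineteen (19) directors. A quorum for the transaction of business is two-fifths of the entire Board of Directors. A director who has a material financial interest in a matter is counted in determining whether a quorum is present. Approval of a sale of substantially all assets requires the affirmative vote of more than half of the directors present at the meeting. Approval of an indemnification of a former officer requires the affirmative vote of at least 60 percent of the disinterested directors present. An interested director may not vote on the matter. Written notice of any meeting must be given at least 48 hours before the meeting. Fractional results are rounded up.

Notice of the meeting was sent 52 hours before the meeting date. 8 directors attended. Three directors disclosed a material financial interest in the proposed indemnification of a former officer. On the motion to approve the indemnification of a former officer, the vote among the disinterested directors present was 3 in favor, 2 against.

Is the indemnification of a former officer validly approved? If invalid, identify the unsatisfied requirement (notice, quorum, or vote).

Notice: 52 hours given; 48 required (52 ≥ 48). Satisfied.
Quorum: 8 present (interested directors count toward quorum); quorum is 8. Satisfied.
Vote: the indemnification of a former officer requires three-fifths of the disinterested directors present (8 − 3 = 5). 3/5 of 5 = 3, so 3 affirmative votes are needed; 3 voted in favor. Satisfied.

Valid — all requirements satisfied.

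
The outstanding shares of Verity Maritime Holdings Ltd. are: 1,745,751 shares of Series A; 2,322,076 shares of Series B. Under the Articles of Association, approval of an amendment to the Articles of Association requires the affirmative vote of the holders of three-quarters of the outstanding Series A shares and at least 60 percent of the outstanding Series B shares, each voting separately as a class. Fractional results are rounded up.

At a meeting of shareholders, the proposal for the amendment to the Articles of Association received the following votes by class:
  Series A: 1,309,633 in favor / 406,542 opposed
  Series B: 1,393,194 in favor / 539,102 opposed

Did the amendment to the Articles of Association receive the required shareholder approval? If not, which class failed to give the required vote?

Not approved — the Series B shares did not give the required vote.

Series A: 3/4 of 1745751 = 1309313.25, rounded up to 1309314; 1,309,314 required, 1,309,633 in favor — approved.
Series B: 3/5 of 2322076 = 1393245.60, rounded up to 1393246; 1,393,246 required, 1,393,194 in favor — not approved.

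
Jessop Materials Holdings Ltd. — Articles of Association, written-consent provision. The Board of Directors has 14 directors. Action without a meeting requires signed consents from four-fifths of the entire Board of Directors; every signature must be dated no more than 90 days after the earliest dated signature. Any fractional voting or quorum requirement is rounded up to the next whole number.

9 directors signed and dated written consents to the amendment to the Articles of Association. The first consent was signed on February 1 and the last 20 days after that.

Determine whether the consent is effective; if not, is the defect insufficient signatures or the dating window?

Signatures required: four-fifths of 14 — 4/5 of 14 = 11.20, rounded up to 12, so 12 needed; 9 signed. Insufficient.
Dating window: the latest signature is 20 days after the earliest; the limit is 90 days. Within the window.

Not effective — insufficient signatures.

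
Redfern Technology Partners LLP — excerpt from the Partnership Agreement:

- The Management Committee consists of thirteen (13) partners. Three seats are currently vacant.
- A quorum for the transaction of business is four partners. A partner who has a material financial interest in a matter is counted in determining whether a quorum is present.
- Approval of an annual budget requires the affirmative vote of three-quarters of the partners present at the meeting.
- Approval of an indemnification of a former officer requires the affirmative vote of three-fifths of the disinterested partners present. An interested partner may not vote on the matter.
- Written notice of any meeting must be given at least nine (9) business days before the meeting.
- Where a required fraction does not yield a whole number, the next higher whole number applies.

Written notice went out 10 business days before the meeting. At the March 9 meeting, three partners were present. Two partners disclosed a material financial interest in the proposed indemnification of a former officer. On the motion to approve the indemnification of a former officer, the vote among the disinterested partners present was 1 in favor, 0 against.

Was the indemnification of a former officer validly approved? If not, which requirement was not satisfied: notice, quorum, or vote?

Notice: 10 business days given; 9 required (10 ≥ 9). Satisfied.
Quorum: 3 present (interested partners count toward quorum); quorum is 4. Not satisfied.
Vote: the indemnification of a former officer requires three-fifths of the disinterested partners present (3 − 2 = 1). 3/5 of 1 = 0.60, rounded up to 1, so 1 affirmative vote is needed; 1 voted in favor. Satisfied. (Moot — without a quorum no business can be validly transacted.)

Invalid — quorum requirement not satisfied.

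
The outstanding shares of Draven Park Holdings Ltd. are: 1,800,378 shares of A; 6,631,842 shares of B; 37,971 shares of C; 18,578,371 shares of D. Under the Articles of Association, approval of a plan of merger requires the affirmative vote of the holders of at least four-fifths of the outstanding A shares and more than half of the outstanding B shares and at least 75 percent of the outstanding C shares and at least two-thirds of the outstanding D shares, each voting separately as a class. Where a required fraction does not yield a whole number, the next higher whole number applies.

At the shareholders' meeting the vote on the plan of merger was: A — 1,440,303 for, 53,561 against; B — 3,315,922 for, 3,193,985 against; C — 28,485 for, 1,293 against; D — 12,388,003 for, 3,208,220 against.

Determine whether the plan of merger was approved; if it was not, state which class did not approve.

Approved — every class gave the required vote.

A: 4/5 of 1800378 = 1440302.40, rounded up to 1440303; 1,440,303 required, 1,440,303 in favor — approved.
B: a majority of 6631842 is 3315922; 3,315,922 required, 3,315,922 in favor — approved.
C: 3/4 of 37971 = 28478.25, rounded up to 28479; 28,479 required, 28,485 in favor — approved.
D: 2/3 of 18578371 = 12385580.67, rounded up to 12385581; 12,385,581 required, 12,388,003 in favor — approved.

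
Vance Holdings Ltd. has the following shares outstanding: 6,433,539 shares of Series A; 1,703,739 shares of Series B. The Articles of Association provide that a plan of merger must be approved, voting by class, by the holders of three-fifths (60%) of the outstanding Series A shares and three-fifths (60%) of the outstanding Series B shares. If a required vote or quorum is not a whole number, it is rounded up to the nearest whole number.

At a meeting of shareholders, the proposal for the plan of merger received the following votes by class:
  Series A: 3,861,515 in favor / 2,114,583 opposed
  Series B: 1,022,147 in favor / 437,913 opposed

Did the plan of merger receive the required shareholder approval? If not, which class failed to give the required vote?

Series A: 3/5 of 6433539 = 3860123.40, rounded up to 3860124; 3,860,124 required, 3,861,515 in favor — approved.
Series B: 3/5 of 1703739 = 1022243.40, rounded up to 1022244; 1,022,244 required, 1,022,147 in favor — not approved.

Not approved — the Series B shares did not give the required vote.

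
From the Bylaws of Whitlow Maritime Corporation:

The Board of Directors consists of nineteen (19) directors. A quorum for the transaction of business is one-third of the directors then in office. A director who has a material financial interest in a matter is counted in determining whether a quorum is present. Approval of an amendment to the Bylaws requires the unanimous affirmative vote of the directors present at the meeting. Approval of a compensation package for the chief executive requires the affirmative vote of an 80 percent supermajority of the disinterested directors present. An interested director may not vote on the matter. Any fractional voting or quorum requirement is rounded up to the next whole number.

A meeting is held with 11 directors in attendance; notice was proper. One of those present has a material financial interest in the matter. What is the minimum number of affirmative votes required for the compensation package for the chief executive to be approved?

The compensation package for the chief executive requires four-fifths of the disinterested directors present (11 − 1 = 10).
4/5 of 10 = 8.

8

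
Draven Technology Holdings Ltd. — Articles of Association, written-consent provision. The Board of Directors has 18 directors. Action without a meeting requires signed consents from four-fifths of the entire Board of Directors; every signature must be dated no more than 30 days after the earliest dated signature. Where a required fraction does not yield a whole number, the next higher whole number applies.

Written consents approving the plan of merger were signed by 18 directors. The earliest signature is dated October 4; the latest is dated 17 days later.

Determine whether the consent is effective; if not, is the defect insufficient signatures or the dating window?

Signatures required: four-fifths of 18 — 4/5 of 18 = 14.40, rounded up to 15, so 15 needed; 18 signed. Sufficient.
Dating window: the latest signature is 17 days after the earliest; the limit is 30 days. Within the window.

Effective — both the signature and dating-window requirements are satisfied.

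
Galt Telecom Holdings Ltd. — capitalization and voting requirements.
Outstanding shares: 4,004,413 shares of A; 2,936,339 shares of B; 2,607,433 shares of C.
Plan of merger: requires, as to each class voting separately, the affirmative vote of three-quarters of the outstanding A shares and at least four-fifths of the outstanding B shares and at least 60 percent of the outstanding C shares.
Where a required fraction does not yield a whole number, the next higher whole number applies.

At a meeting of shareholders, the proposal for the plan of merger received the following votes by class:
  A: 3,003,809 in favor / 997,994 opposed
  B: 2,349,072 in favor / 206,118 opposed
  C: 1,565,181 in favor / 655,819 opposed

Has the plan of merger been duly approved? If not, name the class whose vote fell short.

A: 3/4 of 4004413 = 3003309.75, rounded up to 3003310; 3,003,310 required, 3,003,809 in favor — approved.
B: 4/5 of 2936339 = 2349071.20, rounded up to 2349072; 2,349,072 required, 2,349,072 in favor — approved.
C: 3/5 of 2607433 = 1564459.80, rounded up to 1564460; 1,564,460 required, 1,565,181 in favor — approved.

Approved — every class gave the required vote.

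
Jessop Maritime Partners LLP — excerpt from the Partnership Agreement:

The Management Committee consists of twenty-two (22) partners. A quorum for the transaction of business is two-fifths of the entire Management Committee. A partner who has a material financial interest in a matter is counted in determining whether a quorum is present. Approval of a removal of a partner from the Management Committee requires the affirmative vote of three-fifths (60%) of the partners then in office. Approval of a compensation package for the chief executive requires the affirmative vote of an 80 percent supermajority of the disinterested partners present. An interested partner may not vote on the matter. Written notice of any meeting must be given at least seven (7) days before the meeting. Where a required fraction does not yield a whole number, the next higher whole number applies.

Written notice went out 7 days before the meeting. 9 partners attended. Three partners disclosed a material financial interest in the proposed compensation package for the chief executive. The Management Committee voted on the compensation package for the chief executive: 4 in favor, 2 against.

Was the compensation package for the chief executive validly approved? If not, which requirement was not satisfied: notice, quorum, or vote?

Invalid — vote requirement not satisfied.

Notice: 7 days given; 7 required (7 ≥ 7). Satisfied.
Quorum: 9 present (interested partners count toward quorum); quorum is 9. Satisfied.
Vote: the compensation package for the chief executive requires four-fifths of the disinterested partners present (9 − 3 = 6). 4/5 of 6 = 4.80, rounded up to 5, so 5 affirmative votes are needed; 4 voted in favor. Not satisfied.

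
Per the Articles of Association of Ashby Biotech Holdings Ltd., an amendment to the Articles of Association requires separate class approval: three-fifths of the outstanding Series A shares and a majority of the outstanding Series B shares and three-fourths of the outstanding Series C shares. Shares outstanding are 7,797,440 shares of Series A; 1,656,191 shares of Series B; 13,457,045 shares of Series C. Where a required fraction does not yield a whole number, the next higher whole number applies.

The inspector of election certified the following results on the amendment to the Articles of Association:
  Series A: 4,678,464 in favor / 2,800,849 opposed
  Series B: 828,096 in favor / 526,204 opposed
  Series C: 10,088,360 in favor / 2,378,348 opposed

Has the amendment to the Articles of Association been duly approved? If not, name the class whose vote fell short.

Not approved — the Series C shares did not give the required vote.

Series A: 3/5 of 7797440 = 4678464; 4,678,464 required, 4,678,464 in favor — approved.
Series B: a majority of 1656191 is 828096; 828,096 required, 828,096 in favor — approved.
Series C: 3/4 of 13457045 = 10092783.75, rounded up to 10092784; 10,092,784 required, 10,088,360 in favor — not approved.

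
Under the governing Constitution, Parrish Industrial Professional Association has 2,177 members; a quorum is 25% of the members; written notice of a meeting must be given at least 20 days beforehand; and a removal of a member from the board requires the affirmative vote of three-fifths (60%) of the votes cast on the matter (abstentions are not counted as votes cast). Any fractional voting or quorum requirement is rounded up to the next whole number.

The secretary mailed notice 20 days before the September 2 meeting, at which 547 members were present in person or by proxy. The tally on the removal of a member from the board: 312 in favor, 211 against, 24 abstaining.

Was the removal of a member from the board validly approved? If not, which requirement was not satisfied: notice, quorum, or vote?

Invalid — vote requirement not satisfied.

Notice: 20 days given; 20 required. Satisfied.
Quorum: 25% of 2,177 = 544.25, rounded up to 545; 547 present. Satisfied.
Vote: requires three-fifths of the votes cast (547 − 24 abstaining = 523); 3/5 of 523 = 313.80, rounded up to 314, so 314 needed; 312 in favor. Not satisfied.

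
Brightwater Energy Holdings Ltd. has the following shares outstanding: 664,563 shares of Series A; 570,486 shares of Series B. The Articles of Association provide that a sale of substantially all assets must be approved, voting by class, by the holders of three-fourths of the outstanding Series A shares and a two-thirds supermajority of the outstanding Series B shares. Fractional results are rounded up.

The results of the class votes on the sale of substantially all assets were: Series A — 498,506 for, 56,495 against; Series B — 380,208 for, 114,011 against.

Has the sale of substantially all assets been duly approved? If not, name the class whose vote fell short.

Series A: 3/4 of 664563 = 498422.25, rounded up to 498423; 498,423 required, 498,506 in favor — approved.
Series B: 2/3 of 570486 = 380324; 380,324 required, 380,208 in favor — not approved.

Not approved — the Series B shares did not give the required vote.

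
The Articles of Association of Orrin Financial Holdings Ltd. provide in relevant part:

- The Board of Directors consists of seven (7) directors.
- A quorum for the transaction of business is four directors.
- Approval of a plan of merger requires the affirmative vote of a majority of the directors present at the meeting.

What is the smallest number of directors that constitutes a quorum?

4

The quorum is fixed at 4.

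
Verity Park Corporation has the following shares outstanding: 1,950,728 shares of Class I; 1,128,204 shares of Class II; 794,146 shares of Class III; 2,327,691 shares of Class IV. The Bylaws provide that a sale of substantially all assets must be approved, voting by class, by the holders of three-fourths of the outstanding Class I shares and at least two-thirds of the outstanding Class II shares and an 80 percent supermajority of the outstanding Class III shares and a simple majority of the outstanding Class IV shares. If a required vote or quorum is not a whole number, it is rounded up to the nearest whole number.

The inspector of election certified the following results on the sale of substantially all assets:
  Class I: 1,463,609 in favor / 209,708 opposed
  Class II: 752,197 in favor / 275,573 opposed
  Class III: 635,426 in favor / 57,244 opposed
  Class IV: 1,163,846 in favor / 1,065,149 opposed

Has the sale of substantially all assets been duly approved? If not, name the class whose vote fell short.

Class I: 3/4 of 1950728 = 1463046; 1,463,046 required, 1,463,609 in favor — approved.
Class II: 2/3 of 1128204 = 752136; 752,136 required, 752,197 in favor — approved.
Class III: 4/5 of 794146 = 635316.80, rounded up to 635317; 635,317 required, 635,426 in favor — approved.
Class IV: a majority of 2327691 is 1163846; 1,163,846 required, 1,163,846 in favor — approved.

Approved — every class gave the required vote.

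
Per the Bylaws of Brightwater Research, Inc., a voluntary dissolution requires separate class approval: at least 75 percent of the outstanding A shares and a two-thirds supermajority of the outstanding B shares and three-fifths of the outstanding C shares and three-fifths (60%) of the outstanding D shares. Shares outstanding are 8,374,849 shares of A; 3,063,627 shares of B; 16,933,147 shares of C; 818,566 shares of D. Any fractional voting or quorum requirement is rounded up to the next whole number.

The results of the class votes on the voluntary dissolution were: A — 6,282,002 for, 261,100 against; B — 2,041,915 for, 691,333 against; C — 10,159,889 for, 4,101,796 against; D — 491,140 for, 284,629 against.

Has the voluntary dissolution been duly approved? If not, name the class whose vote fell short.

Not approved — the B shares did not give the required vote.

A: 3/4 of 8374849 = 6281136.75, rounded up to 6281137; 6,281,137 required, 6,282,002 in favor — approved.
B: 2/3 of 3063627 = 2042418; 2,042,418 required, 2,041,915 in favor — not approved.
C: 3/5 of 16933147 = 10159888.20, rounded up to 10159889; 10,159,889 required, 10,159,889 in favor — approved.
D: 3/5 of 818566 = 491139.60, rounded up to 491140; 491,140 required, 491,140 in favor — approved.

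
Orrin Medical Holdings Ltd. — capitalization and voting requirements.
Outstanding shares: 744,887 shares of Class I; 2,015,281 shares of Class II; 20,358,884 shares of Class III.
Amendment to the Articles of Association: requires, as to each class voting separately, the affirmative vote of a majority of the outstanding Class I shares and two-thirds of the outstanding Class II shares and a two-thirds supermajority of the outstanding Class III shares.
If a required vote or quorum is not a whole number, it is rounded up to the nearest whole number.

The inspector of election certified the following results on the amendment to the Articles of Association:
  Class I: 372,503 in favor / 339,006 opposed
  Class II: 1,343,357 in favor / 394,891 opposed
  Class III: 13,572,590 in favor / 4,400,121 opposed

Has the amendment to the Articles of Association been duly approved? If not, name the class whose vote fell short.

Class I: a majority of 744887 is 372444; 372,444 required, 372,503 in favor — approved.
Class II: 2/3 of 2015281 = 1343520.67, rounded up to 1343521; 1,343,521 required, 1,343,357 in favor — not approved.
Class III: 2/3 of 20358884 = 13572589.33, rounded up to 13572590; 13,572,590 required, 13,572,590 in favor — approved.

Not approved — the Class II shares did not give the required vote.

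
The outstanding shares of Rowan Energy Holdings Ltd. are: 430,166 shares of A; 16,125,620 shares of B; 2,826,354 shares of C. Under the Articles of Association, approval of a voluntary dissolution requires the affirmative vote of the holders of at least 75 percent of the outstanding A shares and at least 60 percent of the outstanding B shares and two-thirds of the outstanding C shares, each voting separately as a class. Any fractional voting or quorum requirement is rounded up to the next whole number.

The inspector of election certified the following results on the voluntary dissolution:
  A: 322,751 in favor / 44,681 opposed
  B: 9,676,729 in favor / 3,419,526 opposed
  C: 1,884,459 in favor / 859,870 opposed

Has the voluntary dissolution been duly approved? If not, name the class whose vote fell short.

A: 3/4 of 430166 = 322624.50, rounded up to 322625; 322,625 required, 322,751 in favor — approved.
B: 3/5 of 16125620 = 9675372; 9,675,372 required, 9,676,729 in favor — approved.
C: 2/3 of 2826354 = 1884236; 1,884,236 required, 1,884,459 in favor — approved.

Approved — every class gave the required vote.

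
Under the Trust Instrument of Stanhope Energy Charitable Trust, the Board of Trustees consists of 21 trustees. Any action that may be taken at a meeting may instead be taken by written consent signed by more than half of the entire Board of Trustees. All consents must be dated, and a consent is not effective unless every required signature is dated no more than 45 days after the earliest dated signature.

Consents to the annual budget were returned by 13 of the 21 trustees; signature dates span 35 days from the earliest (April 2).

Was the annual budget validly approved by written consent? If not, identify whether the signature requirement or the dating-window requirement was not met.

Signatures required: more than half of 21 — a majority of 21 is 11, so 11 needed; 13 signed. Sufficient.
Dating window: the latest signature is 35 days after the earliest; the limit is 45 days. Within the window.

Effective — both the signature and dating-window requirements are satisfied.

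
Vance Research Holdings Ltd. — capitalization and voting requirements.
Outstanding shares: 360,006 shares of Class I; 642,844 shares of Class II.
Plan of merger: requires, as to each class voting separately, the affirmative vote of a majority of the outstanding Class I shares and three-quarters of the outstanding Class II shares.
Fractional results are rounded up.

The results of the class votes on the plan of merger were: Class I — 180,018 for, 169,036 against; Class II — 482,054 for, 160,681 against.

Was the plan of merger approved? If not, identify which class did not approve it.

Not approved — the Class II shares did not give the required vote.

Class I: a majority of 360006 is 180004; 180,004 required, 180,018 in favor — approved.
Class II: 3/4 of 642844 = 482133; 482,133 required, 482,054 in favor — not approved.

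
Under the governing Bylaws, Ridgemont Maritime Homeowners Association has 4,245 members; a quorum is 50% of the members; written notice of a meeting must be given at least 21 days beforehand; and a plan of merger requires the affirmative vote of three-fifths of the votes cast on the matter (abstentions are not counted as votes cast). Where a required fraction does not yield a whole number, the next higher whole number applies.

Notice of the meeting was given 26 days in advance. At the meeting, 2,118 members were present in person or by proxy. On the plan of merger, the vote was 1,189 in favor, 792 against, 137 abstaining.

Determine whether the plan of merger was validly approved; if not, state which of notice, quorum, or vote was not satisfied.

Invalid — quorum requirement not satisfied.

Notice: 26 days given; 21 required. Satisfied.
Quorum: 50% of 4,245 = 2,122.50, rounded up to 2,123; 2,118 present. Not satisfied.
Vote: requires three-fifths of the votes cast (2,118 − 137 abstaining = 1,981); 3/5 of 1981 = 1188.60, rounded up to 1189, so 1,189 needed; 1,189 in favor. Satisfied.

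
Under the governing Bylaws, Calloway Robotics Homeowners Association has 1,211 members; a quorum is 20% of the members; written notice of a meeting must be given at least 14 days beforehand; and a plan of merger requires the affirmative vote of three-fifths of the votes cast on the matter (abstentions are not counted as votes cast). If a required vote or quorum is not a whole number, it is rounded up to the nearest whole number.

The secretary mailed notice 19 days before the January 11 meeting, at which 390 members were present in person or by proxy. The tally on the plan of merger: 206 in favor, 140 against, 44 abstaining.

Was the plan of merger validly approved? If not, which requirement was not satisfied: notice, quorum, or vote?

Notice: 19 days given; 14 required. Satisfied.
Quorum: 20% of 1,211 = 242.20, rounded up to 243; 390 present. Satisfied.
Vote: requires three-fifths of the votes cast (390 − 44 abstaining = 346); 3/5 of 346 = 207.60, rounded up to 208, so 208 needed; 206 in favor. Not satisfied.

Invalid — vote requirement not satisfied.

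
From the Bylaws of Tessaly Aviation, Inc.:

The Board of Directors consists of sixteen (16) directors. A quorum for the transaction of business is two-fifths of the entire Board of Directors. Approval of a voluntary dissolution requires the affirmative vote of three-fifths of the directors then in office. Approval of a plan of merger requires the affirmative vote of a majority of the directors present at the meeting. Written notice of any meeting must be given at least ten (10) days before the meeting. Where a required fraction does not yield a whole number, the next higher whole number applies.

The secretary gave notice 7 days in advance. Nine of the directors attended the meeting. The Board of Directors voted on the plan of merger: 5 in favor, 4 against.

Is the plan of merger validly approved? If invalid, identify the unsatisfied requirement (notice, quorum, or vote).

Notice: 7 days given; 10 required (7 < 10). Not satisfied.
Quorum: 9 present; quorum is 7. Satisfied.
Vote: the plan of merger requires a majority of the directors present (9). A majority of 9 is 5, so 5 affirmative votes are needed; 5 voted in favor. Satisfied.

Invalid — notice requirement not satisfied.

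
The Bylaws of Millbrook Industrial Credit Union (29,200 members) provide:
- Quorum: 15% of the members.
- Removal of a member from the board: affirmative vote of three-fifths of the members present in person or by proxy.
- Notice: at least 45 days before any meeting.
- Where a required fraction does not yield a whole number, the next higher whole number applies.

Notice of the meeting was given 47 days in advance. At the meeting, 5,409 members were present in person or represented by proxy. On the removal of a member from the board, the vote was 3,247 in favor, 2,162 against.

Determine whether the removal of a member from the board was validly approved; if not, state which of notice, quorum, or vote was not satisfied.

Notice: 47 days given; 45 required. Satisfied.
Quorum: 15% of 29,200 = 4,380; 5,409 present. Satisfied.
Vote: requires three-fifths of those present (5,409); 3/5 of 5409 = 3245.40, rounded up to 3246, so 3,246 needed; 3,247 in favor. Satisfied.

Valid — all requirements satisfied.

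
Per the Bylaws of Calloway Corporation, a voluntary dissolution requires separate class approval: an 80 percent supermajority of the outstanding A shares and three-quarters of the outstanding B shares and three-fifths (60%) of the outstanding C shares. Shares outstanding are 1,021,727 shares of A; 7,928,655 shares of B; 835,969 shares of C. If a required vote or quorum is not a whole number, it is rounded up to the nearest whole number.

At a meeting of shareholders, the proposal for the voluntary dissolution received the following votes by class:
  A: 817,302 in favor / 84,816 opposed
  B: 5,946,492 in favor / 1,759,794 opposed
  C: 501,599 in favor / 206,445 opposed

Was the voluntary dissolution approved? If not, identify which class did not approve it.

Not approved — the A shares did not give the required vote.

A: 4/5 of 1021727 = 817381.60, rounded up to 817382; 817,382 required, 817,302 in favor — not approved.
B: 3/4 of 7928655 = 5946491.25, rounded up to 5946492; 5,946,492 required, 5,946,492 in favor — approved.
C: 3/5 of 835969 = 501581.40, rounded up to 501582; 501,582 required, 501,599 in favor — approved.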